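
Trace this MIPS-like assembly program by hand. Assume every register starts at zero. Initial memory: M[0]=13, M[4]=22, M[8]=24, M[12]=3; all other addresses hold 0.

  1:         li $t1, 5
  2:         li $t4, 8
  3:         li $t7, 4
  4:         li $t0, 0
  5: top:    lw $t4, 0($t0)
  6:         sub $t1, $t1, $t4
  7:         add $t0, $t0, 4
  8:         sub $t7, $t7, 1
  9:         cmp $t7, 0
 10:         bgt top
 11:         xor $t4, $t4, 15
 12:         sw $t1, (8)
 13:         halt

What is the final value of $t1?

$t1=5
$t4=8
$t7=4
$t0=0
$t4=M[0]=13
$t1=5-13=-8
$t0=0+4=4
$t7=4-1=3
cmp $t7, 0  (cmp 3,0)
bgt top: taken
$t4=M[4]=22
$t1=(-8)-22=-30
$t0=4+4=8
$t7=3-1=2
cmp $t7, 0  (cmp 2,0)
bgt top: taken
$t4=M[8]=24
$t1=(-30)-24=-54
$t0=8+4=12
$t7=2-1=1
cmp $t7, 0  (cmp 1,0)
bgt top: taken
$t4=M[12]=3
$t1=(-54)-3=-57
$t0=12+4=16
$t7=1-1=0
cmp $t7, 0  (cmp 0,0)
bgt top: not taken
$t4=3^15=12
sw $t1, (8) → M[8]=-57
halt.

-57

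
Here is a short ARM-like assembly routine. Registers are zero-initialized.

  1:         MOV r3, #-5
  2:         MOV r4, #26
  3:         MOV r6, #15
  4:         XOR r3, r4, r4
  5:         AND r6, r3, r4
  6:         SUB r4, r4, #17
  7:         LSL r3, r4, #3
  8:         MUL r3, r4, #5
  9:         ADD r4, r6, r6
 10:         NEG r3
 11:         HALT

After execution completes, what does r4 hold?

r3=-5
r4=26
r6=15
r3=26^26=0
r6=0&26=0
r4=26-17=9
r3=9<<3=72
r3=9*5=45
r4=0+0=0
r3=-(45)=-45
halt.

0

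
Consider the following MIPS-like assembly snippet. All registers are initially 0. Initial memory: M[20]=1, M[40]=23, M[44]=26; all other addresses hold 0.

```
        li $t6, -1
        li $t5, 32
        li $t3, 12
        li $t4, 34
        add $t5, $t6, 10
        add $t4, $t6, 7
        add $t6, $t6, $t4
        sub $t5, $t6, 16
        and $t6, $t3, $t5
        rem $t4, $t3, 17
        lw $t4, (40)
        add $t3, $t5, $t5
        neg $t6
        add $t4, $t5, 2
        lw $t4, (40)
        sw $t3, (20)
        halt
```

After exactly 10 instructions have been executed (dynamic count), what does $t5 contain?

-11

$t6=-1
$t5=32
$t3=12
$t4=34
$t5=(-1)+10=9
$t4=(-1)+7=6
$t6=(-1)+6=5
$t5=5-16=-11
$t6=12&(-11)=4
$t4=12%17=12
After step 10: $t5 = -11.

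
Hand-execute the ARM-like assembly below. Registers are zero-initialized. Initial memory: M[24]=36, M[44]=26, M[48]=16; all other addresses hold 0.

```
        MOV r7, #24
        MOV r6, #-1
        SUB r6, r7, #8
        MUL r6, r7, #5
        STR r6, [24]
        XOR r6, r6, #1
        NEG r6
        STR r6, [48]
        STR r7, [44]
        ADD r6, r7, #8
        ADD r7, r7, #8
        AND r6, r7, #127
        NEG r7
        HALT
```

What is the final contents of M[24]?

r7=24
r6=-1
r6=24-8=16
r6=24*5=120
STR r6, [24] → M[24]=120
r6=120^1=121
r6=-(121)=-121
STR r6, [48] → M[48]=-121
STR r7, [44] → M[44]=24
r6=24+8=32
r7=24+8=32
r6=32&127=32
r7=-(32)=-32
halt.

120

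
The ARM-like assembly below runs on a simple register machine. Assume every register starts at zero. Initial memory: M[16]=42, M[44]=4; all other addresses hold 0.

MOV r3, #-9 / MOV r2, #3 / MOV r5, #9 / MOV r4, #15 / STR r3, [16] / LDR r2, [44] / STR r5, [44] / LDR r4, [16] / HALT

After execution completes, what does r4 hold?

-9

MOV r3, #-9 → r3=-9
MOV r2, #3 → r2=3
MOV r5, #9 → r5=9
MOV r4, #15 → r4=15
STR r3, [16] → M[16]=-9
LDR r2, [44] → r2=M[44]=4
STR r5, [44] → M[44]=9
LDR r4, [16] → r4=M[16]=-9
halt.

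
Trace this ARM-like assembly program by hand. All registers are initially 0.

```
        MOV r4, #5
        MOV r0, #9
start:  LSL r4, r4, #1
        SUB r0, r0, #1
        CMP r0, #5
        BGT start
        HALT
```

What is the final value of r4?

80

after MOV r4, #5: r4=5
after MOV r0, #9: r0=9
after LSL r4, r4, #1: r4=5<<1=10
after SUB r0, r0, #1: r0=9-1=8
CMP r0, #5  (cmp 8,5)
BGT start: taken
after LSL r4, r4, #1: r4=10<<1=20
after SUB r0, r0, #1: r0=8-1=7
CMP r0, #5  (cmp 7,5)
BGT start: taken
after LSL r4, r4, #1: r4=20<<1=40
after SUB r0, r0, #1: r0=7-1=6
CMP r0, #5  (cmp 6,5)
BGT start: taken
after LSL r4, r4, #1: r4=40<<1=80
after SUB r0, r0, #1: r0=6-1=5
CMP r0, #5  (cmp 5,5)
BGT start: not taken
halt.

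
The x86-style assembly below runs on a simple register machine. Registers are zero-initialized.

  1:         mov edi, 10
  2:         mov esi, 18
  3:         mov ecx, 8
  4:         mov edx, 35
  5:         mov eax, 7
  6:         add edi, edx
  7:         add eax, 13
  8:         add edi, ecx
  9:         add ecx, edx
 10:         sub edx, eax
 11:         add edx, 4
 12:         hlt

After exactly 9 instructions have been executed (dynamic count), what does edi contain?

after mov edi, 10: edi=10
after mov esi, 18: esi=18
after mov ecx, 8: ecx=8
after mov edx, 35: edx=35
after mov eax, 7: eax=7
after add edi, edx: edi=10+35=45
after add eax, 13: eax=7+13=20
after add edi, ecx: edi=45+8=53
after add ecx, edx: ecx=8+35=43
After step 9: edi = 53.

53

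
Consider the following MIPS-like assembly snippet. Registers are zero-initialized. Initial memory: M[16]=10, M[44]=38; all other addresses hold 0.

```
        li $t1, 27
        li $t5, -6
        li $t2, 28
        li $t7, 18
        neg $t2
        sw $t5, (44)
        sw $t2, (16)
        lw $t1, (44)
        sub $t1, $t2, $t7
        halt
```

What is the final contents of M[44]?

li $t1, 27 → $t1=27
li $t5, -6 → $t5=-6
li $t2, 28 → $t2=28
li $t7, 18 → $t7=18
neg $t2 → $t2=-(28)=-28
sw $t5, (44) → M[44]=-6
sw $t2, (16) → M[16]=-28
lw $t1, (44) → $t1=M[44]=-6
sub $t1, $t2, $t7 → $t1=(-28)-18=-46
halt.

-6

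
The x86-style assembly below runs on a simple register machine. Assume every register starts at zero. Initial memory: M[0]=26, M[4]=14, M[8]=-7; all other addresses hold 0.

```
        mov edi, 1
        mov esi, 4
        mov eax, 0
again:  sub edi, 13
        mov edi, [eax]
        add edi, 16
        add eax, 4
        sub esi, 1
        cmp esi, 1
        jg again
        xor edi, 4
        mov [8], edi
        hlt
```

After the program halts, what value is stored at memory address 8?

edi=1
esi=4
eax=0
edi=1-13=-12
edi=M[0]=26
edi=26+16=42
eax=0+4=4
esi=4-1=3
cmp esi, 1  (cmp 3,1)
jg again: taken
edi=42-13=29
edi=M[4]=14
edi=14+16=30
eax=4+4=8
esi=3-1=2
cmp esi, 1  (cmp 2,1)
jg again: taken
edi=30-13=17
edi=M[8]=-7
edi=(-7)+16=9
eax=8+4=12
esi=2-1=1
cmp esi, 1  (cmp 1,1)
jg again: not taken
edi=9^4=13
mov [8], edi → M[8]=13
halt.

13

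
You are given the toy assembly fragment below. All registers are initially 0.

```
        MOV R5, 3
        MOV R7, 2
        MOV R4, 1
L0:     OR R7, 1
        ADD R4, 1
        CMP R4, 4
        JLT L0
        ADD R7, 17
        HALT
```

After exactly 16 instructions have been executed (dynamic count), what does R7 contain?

20

MOV R5, 3 → R5=3
MOV R7, 2 → R7=2
MOV R4, 1 → R4=1
OR R7, 1 → R7=2|1=3
ADD R4, 1 → R4=1+1=2
CMP R4, 4  (cmp 2,4)
JLT L0: taken
OR R7, 1 → R7=3|1=3
ADD R4, 1 → R4=2+1=3
CMP R4, 4  (cmp 3,4)
JLT L0: taken
OR R7, 1 → R7=3|1=3
ADD R4, 1 → R4=3+1=4
CMP R4, 4  (cmp 4,4)
JLT L0: not taken
ADD R7, 17 → R7=3+17=20
After step 16: R7 = 20.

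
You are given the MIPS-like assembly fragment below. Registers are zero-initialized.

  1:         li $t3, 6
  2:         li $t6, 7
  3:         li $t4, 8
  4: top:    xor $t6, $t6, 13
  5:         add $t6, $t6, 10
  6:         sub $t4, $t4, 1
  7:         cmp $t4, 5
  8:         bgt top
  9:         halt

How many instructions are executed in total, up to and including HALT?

19

$t3=6
$t6=7
$t4=8
$t6=7^13=10
$t6=10+10=20
$t4=8-1=7
cmp $t4, 5  (cmp 7,5)
bgt top: taken
$t6=20^13=25
$t6=25+10=35
$t4=7-1=6
cmp $t4, 5  (cmp 6,5)
bgt top: taken
$t6=35^13=46
$t6=46+10=56
$t4=6-1=5
cmp $t4, 5  (cmp 5,5)
bgt top: not taken
halt.
Total executed instructions: 19.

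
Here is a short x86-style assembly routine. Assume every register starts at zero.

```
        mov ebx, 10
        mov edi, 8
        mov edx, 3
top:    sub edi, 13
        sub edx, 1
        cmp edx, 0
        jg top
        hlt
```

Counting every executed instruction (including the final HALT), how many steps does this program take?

16

mov ebx, 10 → ebx=10
mov edi, 8 → edi=8
mov edx, 3 → edx=3
sub edi, 13 → edi=8-13=-5
sub edx, 1 → edx=3-1=2
cmp edx, 0  (cmp 2,0)
jg top: taken
sub edi, 13 → edi=(-5)-13=-18
sub edx, 1 → edx=2-1=1
cmp edx, 0  (cmp 1,0)
jg top: taken
sub edi, 13 → edi=(-18)-13=-31
sub edx, 1 → edx=1-1=0
cmp edx, 0  (cmp 0,0)
jg top: not taken
halt.
Total executed instructions: 16.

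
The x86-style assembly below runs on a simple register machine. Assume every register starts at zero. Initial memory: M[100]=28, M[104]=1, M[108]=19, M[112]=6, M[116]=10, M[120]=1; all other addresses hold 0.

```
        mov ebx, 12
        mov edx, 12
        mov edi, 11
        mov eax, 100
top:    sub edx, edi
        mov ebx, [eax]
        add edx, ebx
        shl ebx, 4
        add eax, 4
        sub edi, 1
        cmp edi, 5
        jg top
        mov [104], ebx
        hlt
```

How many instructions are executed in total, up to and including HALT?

54

after mov ebx, 12: ebx=12
after mov edx, 12: edx=12
after mov edi, 11: edi=11
after mov eax, 100: eax=100
after sub edx, edi: edx=12-11=1
after mov ebx, [eax]: ebx=M[100]=28
after add edx, ebx: edx=1+28=29
after shl ebx, 4: ebx=28<<4=448
after add eax, 4: eax=100+4=104
after sub edi, 1: edi=11-1=10
cmp edi, 5  (cmp 10,5)
jg top: taken
after sub edx, edi: edx=29-10=19
after mov ebx, [eax]: ebx=M[104]=1
after add edx, ebx: edx=19+1=20
after shl ebx, 4: ebx=1<<4=16
after add eax, 4: eax=104+4=108
after sub edi, 1: edi=10-1=9
cmp edi, 5  (cmp 9,5)
jg top: taken
after sub edx, edi: edx=20-9=11
after mov ebx, [eax]: ebx=M[108]=19
after add edx, ebx: edx=11+19=30
after shl ebx, 4: ebx=19<<4=304
after add eax, 4: eax=108+4=112
after sub edi, 1: edi=9-1=8
cmp edi, 5  (cmp 8,5)
jg top: taken
after sub edx, edi: edx=30-8=22
after mov ebx, [eax]: ebx=M[112]=6
after add edx, ebx: edx=22+6=28
after shl ebx, 4: ebx=6<<4=96
after add eax, 4: eax=112+4=116
after sub edi, 1: edi=8-1=7
cmp edi, 5  (cmp 7,5)
jg top: taken
after sub edx, edi: edx=28-7=21
after mov ebx, [eax]: ebx=M[116]=10
after add edx, ebx: edx=21+10=31
after shl ebx, 4: ebx=10<<4=160
after add eax, 4: eax=116+4=120
after sub edi, 1: edi=7-1=6
cmp edi, 5  (cmp 6,5)
jg top: taken
after sub edx, edi: edx=31-6=25
after mov ebx, [eax]: ebx=M[120]=1
after add edx, ebx: edx=25+1=26
after shl ebx, 4: ebx=1<<4=16
after add eax, 4: eax=120+4=124
after sub edi, 1: edi=6-1=5
cmp edi, 5  (cmp 5,5)
jg top: not taken
mov [104], ebx → M[104]=16
halt.
Total executed instructions: 54.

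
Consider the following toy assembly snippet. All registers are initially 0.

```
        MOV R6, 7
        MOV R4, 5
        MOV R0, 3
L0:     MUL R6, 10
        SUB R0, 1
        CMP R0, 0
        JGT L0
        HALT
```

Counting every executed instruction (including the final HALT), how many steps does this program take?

MOV R6, 7 → R6=7
MOV R4, 5 → R4=5
MOV R0, 3 → R0=3
MUL R6, 10 → R6=7*10=70
SUB R0, 1 → R0=3-1=2
CMP R0, 0  (cmp 2,0)
JGT L0: taken
MUL R6, 10 → R6=70*10=700
SUB R0, 1 → R0=2-1=1
CMP R0, 0  (cmp 1,0)
JGT L0: taken
MUL R6, 10 → R6=700*10=7000
SUB R0, 1 → R0=1-1=0
CMP R0, 0  (cmp 0,0)
JGT L0: not taken
halt.
Total executed instructions: 16.

16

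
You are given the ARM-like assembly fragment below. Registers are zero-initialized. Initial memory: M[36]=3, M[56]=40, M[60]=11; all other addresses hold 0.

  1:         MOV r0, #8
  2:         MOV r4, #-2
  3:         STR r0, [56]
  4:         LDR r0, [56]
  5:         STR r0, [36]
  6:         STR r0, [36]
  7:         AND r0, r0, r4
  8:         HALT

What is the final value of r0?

8

r0=8
r4=-2
STR r0, [56] → M[56]=8
r0=M[56]=8
STR r0, [36] → M[36]=8
STR r0, [36] → M[36]=8
r0=8&(-2)=8
halt.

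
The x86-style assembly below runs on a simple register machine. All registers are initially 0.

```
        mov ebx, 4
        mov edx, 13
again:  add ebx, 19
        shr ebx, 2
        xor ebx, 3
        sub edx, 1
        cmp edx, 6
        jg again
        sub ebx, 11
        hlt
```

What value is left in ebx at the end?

-6

after mov ebx, 4: ebx=4
after mov edx, 13: edx=13
after add ebx, 19: ebx=4+19=23
after shr ebx, 2: ebx=23>>2=5
after xor ebx, 3: ebx=5^3=6
after sub edx, 1: edx=13-1=12
cmp edx, 6  (cmp 12,6)
jg again: taken
after add ebx, 19: ebx=6+19=25
after shr ebx, 2: ebx=25>>2=6
after xor ebx, 3: ebx=6^3=5
after sub edx, 1: edx=12-1=11
cmp edx, 6  (cmp 11,6)
jg again: taken
after add ebx, 19: ebx=5+19=24
after shr ebx, 2: ebx=24>>2=6
after xor ebx, 3: ebx=6^3=5
after sub edx, 1: edx=11-1=10
cmp edx, 6  (cmp 10,6)
jg again: taken
after add ebx, 19: ebx=5+19=24
after shr ebx, 2: ebx=24>>2=6
after xor ebx, 3: ebx=6^3=5
after sub edx, 1: edx=10-1=9
cmp edx, 6  (cmp 9,6)
jg again: taken
after add ebx, 19: ebx=5+19=24
after shr ebx, 2: ebx=24>>2=6
after xor ebx, 3: ebx=6^3=5
after sub edx, 1: edx=9-1=8
cmp edx, 6  (cmp 8,6)
jg again: taken
after add ebx, 19: ebx=5+19=24
after shr ebx, 2: ebx=24>>2=6
after xor ebx, 3: ebx=6^3=5
after sub edx, 1: edx=8-1=7
cmp edx, 6  (cmp 7,6)
jg again: taken
after add ebx, 19: ebx=5+19=24
after shr ebx, 2: ebx=24>>2=6
after xor ebx, 3: ebx=6^3=5
after sub edx, 1: edx=7-1=6
cmp edx, 6  (cmp 6,6)
jg again: not taken
after sub ebx, 11: ebx=5-11=-6
halt.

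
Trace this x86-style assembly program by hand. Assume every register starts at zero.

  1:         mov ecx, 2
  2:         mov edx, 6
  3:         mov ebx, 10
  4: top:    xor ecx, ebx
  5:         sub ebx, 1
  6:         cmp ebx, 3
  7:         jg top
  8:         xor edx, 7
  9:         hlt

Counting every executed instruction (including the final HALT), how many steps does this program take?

33

after mov ecx, 2: ecx=2
after mov edx, 6: edx=6
after mov ebx, 10: ebx=10
after xor ecx, ebx: ecx=2^10=8
after sub ebx, 1: ebx=10-1=9
cmp ebx, 3  (cmp 9,3)
jg top: taken
after xor ecx, ebx: ecx=8^9=1
after sub ebx, 1: ebx=9-1=8
cmp ebx, 3  (cmp 8,3)
jg top: taken
after xor ecx, ebx: ecx=1^8=9
after sub ebx, 1: ebx=8-1=7
cmp ebx, 3  (cmp 7,3)
jg top: taken
after xor ecx, ebx: ecx=9^7=14
after sub ebx, 1: ebx=7-1=6
cmp ebx, 3  (cmp 6,3)
jg top: taken
after xor ecx, ebx: ecx=14^6=8
after sub ebx, 1: ebx=6-1=5
cmp ebx, 3  (cmp 5,3)
jg top: taken
after xor ecx, ebx: ecx=8^5=13
after sub ebx, 1: ebx=5-1=4
cmp ebx, 3  (cmp 4,3)
jg top: taken
after xor ecx, ebx: ecx=13^4=9
after sub ebx, 1: ebx=4-1=3
cmp ebx, 3  (cmp 3,3)
jg top: not taken
after xor edx, 7: edx=6^7=1
halt.
Total executed instructions: 33.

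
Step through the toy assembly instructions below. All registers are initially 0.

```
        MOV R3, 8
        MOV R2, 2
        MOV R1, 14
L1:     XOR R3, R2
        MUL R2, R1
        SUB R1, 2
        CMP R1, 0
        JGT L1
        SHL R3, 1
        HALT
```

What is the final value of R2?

after MOV R3, 8: R3=8
after MOV R2, 2: R2=2
after MOV R1, 14: R1=14
after XOR R3, R2: R3=8^2=10
after MUL R2, R1: R2=2*14=28
after SUB R1, 2: R1=14-2=12
CMP R1, 0  (cmp 12,0)
JGT L1: taken
after XOR R3, R2: R3=10^28=22
after MUL R2, R1: R2=28*12=336
after SUB R1, 2: R1=12-2=10
CMP R1, 0  (cmp 10,0)
JGT L1: taken
after XOR R3, R2: R3=22^336=326
after MUL R2, R1: R2=336*10=3360
after SUB R1, 2: R1=10-2=8
CMP R1, 0  (cmp 8,0)
JGT L1: taken
after XOR R3, R2: R3=326^3360=3174
after MUL R2, R1: R2=3360*8=26880
after SUB R1, 2: R1=8-2=6
CMP R1, 0  (cmp 6,0)
JGT L1: taken
after XOR R3, R2: R3=3174^26880=25958
after MUL R2, R1: R2=26880*6=161280
after SUB R1, 2: R1=6-2=4
CMP R1, 0  (cmp 4,0)
JGT L1: taken
after XOR R3, R2: R3=25958^161280=136038
after MUL R2, R1: R2=161280*4=645120
after SUB R1, 2: R1=4-2=2
CMP R1, 0  (cmp 2,0)
JGT L1: taken
after XOR R3, R2: R3=136038^645120=772966
after MUL R2, R1: R2=645120*2=1290240
after SUB R1, 2: R1=2-2=0
CMP R1, 0  (cmp 0,0)
JGT L1: not taken
after SHL R3, 1: R3=772966<<1=1545932
halt.

1290240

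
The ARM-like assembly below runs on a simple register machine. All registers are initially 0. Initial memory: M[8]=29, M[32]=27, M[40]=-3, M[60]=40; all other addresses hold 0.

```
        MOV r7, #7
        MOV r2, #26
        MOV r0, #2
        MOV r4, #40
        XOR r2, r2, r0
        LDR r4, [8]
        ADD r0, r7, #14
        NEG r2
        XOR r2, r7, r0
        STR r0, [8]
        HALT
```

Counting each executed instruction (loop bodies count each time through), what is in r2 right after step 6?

MOV r7, #7 → r7=7
MOV r2, #26 → r2=26
MOV r0, #2 → r0=2
MOV r4, #40 → r4=40
XOR r2, r2, r0 → r2=26^2=24
LDR r4, [8] → r4=M[8]=29
After step 6: r2 = 24.

24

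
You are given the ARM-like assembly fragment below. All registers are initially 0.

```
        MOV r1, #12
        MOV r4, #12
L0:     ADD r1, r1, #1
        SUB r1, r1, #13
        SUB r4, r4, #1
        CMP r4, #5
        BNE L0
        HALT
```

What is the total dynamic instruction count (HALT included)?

r1=12
r4=12
r1=12+1=13
r1=13-13=0
r4=12-1=11
CMP r4, #5  (cmp 11,5)
BNE L0: taken
r1=0+1=1
r1=1-13=-12
r4=11-1=10
CMP r4, #5  (cmp 10,5)
BNE L0: taken
r1=(-12)+1=-11
r1=(-11)-13=-24
r4=10-1=9
CMP r4, #5  (cmp 9,5)
BNE L0: taken
r1=(-24)+1=-23
r1=(-23)-13=-36
r4=9-1=8
CMP r4, #5  (cmp 8,5)
BNE L0: taken
r1=(-36)+1=-35
r1=(-35)-13=-48
r4=8-1=7
CMP r4, #5  (cmp 7,5)
BNE L0: taken
r1=(-48)+1=-47
r1=(-47)-13=-60
r4=7-1=6
CMP r4, #5  (cmp 6,5)
BNE L0: taken
r1=(-60)+1=-59
r1=(-59)-13=-72
r4=6-1=5
CMP r4, #5  (cmp 5,5)
BNE L0: not taken
halt.
Total executed instructions: 38.

38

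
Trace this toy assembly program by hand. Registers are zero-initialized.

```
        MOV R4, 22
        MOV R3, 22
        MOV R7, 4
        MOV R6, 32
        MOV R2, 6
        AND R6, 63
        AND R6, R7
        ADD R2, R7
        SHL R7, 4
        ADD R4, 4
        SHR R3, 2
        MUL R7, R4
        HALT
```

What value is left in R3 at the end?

5

after MOV R4, 22: R4=22
after MOV R3, 22: R3=22
after MOV R7, 4: R7=4
after MOV R6, 32: R6=32
after MOV R2, 6: R2=6
after AND R6, 63: R6=32&63=32
after AND R6, R7: R6=32&4=0
after ADD R2, R7: R2=6+4=10
after SHL R7, 4: R7=4<<4=64
after ADD R4, 4: R4=22+4=26
after SHR R3, 2: R3=22>>2=5
after MUL R7, R4: R7=64*26=1664
halt.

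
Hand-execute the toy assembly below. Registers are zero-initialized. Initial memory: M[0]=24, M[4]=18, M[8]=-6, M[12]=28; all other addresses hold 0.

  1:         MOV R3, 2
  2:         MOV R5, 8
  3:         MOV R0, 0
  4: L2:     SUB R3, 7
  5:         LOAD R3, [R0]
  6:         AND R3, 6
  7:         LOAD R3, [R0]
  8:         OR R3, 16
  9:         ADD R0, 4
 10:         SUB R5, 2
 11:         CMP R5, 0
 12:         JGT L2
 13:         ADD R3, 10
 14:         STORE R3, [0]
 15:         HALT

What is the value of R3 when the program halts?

38

after MOV R3, 2: R3=2
after MOV R5, 8: R5=8
after MOV R0, 0: R0=0
after SUB R3, 7: R3=2-7=-5
after LOAD R3, [R0]: R3=M[0]=24
after AND R3, 6: R3=24&6=0
after LOAD R3, [R0]: R3=M[0]=24
after OR R3, 16: R3=24|16=24
after ADD R0, 4: R0=0+4=4
after SUB R5, 2: R5=8-2=6
CMP R5, 0  (cmp 6,0)
JGT L2: taken
after SUB R3, 7: R3=24-7=17
after LOAD R3, [R0]: R3=M[4]=18
after AND R3, 6: R3=18&6=2
after LOAD R3, [R0]: R3=M[4]=18
after OR R3, 16: R3=18|16=18
after ADD R0, 4: R0=4+4=8
after SUB R5, 2: R5=6-2=4
CMP R5, 0  (cmp 4,0)
JGT L2: taken
after SUB R3, 7: R3=18-7=11
after LOAD R3, [R0]: R3=M[8]=-6
after AND R3, 6: R3=(-6)&6=2
after LOAD R3, [R0]: R3=M[8]=-6
after OR R3, 16: R3=(-6)|16=-6
after ADD R0, 4: R0=8+4=12
after SUB R5, 2: R5=4-2=2
CMP R5, 0  (cmp 2,0)
JGT L2: taken
after SUB R3, 7: R3=(-6)-7=-13
after LOAD R3, [R0]: R3=M[12]=28
after AND R3, 6: R3=28&6=4
after LOAD R3, [R0]: R3=M[12]=28
after OR R3, 16: R3=28|16=28
after ADD R0, 4: R0=12+4=16
after SUB R5, 2: R5=2-2=0
CMP R5, 0  (cmp 0,0)
JGT L2: not taken
after ADD R3, 10: R3=28+10=38
STORE R3, [0] → M[0]=38
halt.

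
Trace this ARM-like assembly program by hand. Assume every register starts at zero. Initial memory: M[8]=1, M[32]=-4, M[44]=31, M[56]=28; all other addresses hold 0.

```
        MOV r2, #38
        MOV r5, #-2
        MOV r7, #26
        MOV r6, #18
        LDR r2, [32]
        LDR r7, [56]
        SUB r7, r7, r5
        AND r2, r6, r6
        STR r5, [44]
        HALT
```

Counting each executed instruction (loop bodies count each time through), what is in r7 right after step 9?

30

after MOV r2, #38: r2=38
after MOV r5, #-2: r5=-2
after MOV r7, #26: r7=26
after MOV r6, #18: r6=18
after LDR r2, [32]: r2=M[32]=-4
after LDR r7, [56]: r7=M[56]=28
after SUB r7, r7, r5: r7=28-(-2)=30
after AND r2, r6, r6: r2=18&18=18
STR r5, [44] → M[44]=-2
After step 9: r7 = 30.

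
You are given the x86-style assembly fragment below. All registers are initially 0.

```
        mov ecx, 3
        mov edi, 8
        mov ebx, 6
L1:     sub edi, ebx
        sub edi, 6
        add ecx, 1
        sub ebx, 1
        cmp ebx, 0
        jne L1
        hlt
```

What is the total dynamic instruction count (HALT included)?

mov ecx, 3 → ecx=3
mov edi, 8 → edi=8
mov ebx, 6 → ebx=6
sub edi, ebx → edi=8-6=2
sub edi, 6 → edi=2-6=-4
add ecx, 1 → ecx=3+1=4
sub ebx, 1 → ebx=6-1=5
cmp ebx, 0  (cmp 5,0)
jne L1: taken
sub edi, ebx → edi=(-4)-5=-9
sub edi, 6 → edi=(-9)-6=-15
add ecx, 1 → ecx=4+1=5
sub ebx, 1 → ebx=5-1=4
cmp ebx, 0  (cmp 4,0)
jne L1: taken
sub edi, ebx → edi=(-15)-4=-19
sub edi, 6 → edi=(-19)-6=-25
add ecx, 1 → ecx=5+1=6
sub ebx, 1 → ebx=4-1=3
cmp ebx, 0  (cmp 3,0)
jne L1: taken
sub edi, ebx → edi=(-25)-3=-28
sub edi, 6 → edi=(-28)-6=-34
add ecx, 1 → ecx=6+1=7
sub ebx, 1 → ebx=3-1=2
cmp ebx, 0  (cmp 2,0)
jne L1: taken
sub edi, ebx → edi=(-34)-2=-36
sub edi, 6 → edi=(-36)-6=-42
add ecx, 1 → ecx=7+1=8
sub ebx, 1 → ebx=2-1=1
cmp ebx, 0  (cmp 1,0)
jne L1: taken
sub edi, ebx → edi=(-42)-1=-43
sub edi, 6 → edi=(-43)-6=-49
add ecx, 1 → ecx=8+1=9
sub ebx, 1 → ebx=1-1=0
cmp ebx, 0  (cmp 0,0)
jne L1: not taken
halt.
Total executed instructions: 40.

40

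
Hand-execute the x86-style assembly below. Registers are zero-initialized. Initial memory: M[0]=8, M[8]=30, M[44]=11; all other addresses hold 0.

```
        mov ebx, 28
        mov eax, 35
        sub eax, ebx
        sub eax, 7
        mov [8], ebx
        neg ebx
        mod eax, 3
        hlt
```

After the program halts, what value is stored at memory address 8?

after mov ebx, 28: ebx=28
after mov eax, 35: eax=35
after sub eax, ebx: eax=35-28=7
after sub eax, 7: eax=7-7=0
mov [8], ebx → M[8]=28
after neg ebx: ebx=-(28)=-28
after mod eax, 3: eax=0%3=0
halt.

28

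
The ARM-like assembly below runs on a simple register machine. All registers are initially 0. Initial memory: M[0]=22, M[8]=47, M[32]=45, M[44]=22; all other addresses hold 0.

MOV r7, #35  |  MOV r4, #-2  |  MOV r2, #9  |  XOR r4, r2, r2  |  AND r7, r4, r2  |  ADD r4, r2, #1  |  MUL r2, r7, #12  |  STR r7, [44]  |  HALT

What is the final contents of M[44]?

MOV r7, #35 → r7=35
MOV r4, #-2 → r4=-2
MOV r2, #9 → r2=9
XOR r4, r2, r2 → r4=9^9=0
AND r7, r4, r2 → r7=0&9=0
ADD r4, r2, #1 → r4=9+1=10
MUL r2, r7, #12 → r2=0*12=0
STR r7, [44] → M[44]=0
halt.

0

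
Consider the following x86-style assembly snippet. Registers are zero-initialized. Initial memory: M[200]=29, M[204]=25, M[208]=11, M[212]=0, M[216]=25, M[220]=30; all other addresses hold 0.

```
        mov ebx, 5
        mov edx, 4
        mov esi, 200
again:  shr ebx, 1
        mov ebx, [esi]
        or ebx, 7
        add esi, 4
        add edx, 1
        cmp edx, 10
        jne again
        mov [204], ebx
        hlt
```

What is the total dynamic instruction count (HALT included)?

47

ebx=5
edx=4
esi=200
ebx=5>>1=2
ebx=M[200]=29
ebx=29|7=31
esi=200+4=204
edx=4+1=5
cmp edx, 10  (cmp 5,10)
jne again: taken
ebx=31>>1=15
ebx=M[204]=25
ebx=25|7=31
esi=204+4=208
edx=5+1=6
cmp edx, 10  (cmp 6,10)
jne again: taken
ebx=31>>1=15
ebx=M[208]=11
ebx=11|7=15
esi=208+4=212
edx=6+1=7
cmp edx, 10  (cmp 7,10)
jne again: taken
ebx=15>>1=7
ebx=M[212]=0
ebx=0|7=7
esi=212+4=216
edx=7+1=8
cmp edx, 10  (cmp 8,10)
jne again: taken
ebx=7>>1=3
ebx=M[216]=25
ebx=25|7=31
esi=216+4=220
edx=8+1=9
cmp edx, 10  (cmp 9,10)
jne again: taken
ebx=31>>1=15
ebx=M[220]=30
ebx=30|7=31
esi=220+4=224
edx=9+1=10
cmp edx, 10  (cmp 10,10)
jne again: not taken
mov [204], ebx → M[204]=31
halt.
Total executed instructions: 47.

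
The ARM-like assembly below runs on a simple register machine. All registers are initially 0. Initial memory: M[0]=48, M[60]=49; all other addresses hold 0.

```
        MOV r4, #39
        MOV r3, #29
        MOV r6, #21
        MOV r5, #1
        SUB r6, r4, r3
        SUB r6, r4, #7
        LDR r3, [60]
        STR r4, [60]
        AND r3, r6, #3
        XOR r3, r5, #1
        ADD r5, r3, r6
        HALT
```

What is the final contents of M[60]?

39

MOV r4, #39 → r4=39
MOV r3, #29 → r3=29
MOV r6, #21 → r6=21
MOV r5, #1 → r5=1
SUB r6, r4, r3 → r6=39-29=10
SUB r6, r4, #7 → r6=39-7=32
LDR r3, [60] → r3=M[60]=49
STR r4, [60] → M[60]=39
AND r3, r6, #3 → r3=32&3=0
XOR r3, r5, #1 → r3=1^1=0
ADD r5, r3, r6 → r5=0+32=32
halt.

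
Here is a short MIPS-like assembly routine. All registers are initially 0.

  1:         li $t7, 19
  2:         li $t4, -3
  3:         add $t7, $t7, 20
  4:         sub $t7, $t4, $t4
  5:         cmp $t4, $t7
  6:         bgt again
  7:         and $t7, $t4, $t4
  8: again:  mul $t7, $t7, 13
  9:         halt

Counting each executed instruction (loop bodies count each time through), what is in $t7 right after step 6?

0

after li $t7, 19: $t7=19
after li $t4, -3: $t4=-3
after add $t7, $t7, 20: $t7=19+20=39
after sub $t7, $t4, $t4: $t7=(-3)-(-3)=0
cmp $t4, $t7  (cmp -3,0)
bgt again: not taken
After step 6: $t7 = 0.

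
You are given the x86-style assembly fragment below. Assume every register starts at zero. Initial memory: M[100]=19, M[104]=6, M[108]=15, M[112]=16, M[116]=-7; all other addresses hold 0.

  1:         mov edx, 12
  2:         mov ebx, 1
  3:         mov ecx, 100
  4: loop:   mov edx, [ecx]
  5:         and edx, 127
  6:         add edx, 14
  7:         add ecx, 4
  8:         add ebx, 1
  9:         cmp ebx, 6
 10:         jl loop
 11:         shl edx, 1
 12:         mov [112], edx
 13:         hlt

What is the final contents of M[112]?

mov edx, 12 → edx=12
mov ebx, 1 → ebx=1
mov ecx, 100 → ecx=100
mov edx, [ecx] → edx=M[100]=19
and edx, 127 → edx=19&127=19
add edx, 14 → edx=19+14=33
add ecx, 4 → ecx=100+4=104
add ebx, 1 → ebx=1+1=2
cmp ebx, 6  (cmp 2,6)
jl loop: taken
mov edx, [ecx] → edx=M[104]=6
and edx, 127 → edx=6&127=6
add edx, 14 → edx=6+14=20
add ecx, 4 → ecx=104+4=108
add ebx, 1 → ebx=2+1=3
cmp ebx, 6  (cmp 3,6)
jl loop: taken
mov edx, [ecx] → edx=M[108]=15
and edx, 127 → edx=15&127=15
add edx, 14 → edx=15+14=29
add ecx, 4 → ecx=108+4=112
add ebx, 1 → ebx=3+1=4
cmp ebx, 6  (cmp 4,6)
jl loop: taken
mov edx, [ecx] → edx=M[112]=16
and edx, 127 → edx=16&127=16
add edx, 14 → edx=16+14=30
add ecx, 4 → ecx=112+4=116
add ebx, 1 → ebx=4+1=5
cmp ebx, 6  (cmp 5,6)
jl loop: taken
mov edx, [ecx] → edx=M[116]=-7
and edx, 127 → edx=(-7)&127=121
add edx, 14 → edx=121+14=135
add ecx, 4 → ecx=116+4=120
add ebx, 1 → ebx=5+1=6
cmp ebx, 6  (cmp 6,6)
jl loop: not taken
shl edx, 1 → edx=135<<1=270
mov [112], edx → M[112]=270
halt.

270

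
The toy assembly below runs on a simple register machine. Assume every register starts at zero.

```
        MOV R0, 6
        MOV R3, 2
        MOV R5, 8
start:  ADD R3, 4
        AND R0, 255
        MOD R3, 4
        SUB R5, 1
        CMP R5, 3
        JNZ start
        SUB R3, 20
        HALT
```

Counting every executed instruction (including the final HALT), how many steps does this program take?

35

MOV R0, 6 → R0=6
MOV R3, 2 → R3=2
MOV R5, 8 → R5=8
ADD R3, 4 → R3=2+4=6
AND R0, 255 → R0=6&255=6
MOD R3, 4 → R3=6%4=2
SUB R5, 1 → R5=8-1=7
CMP R5, 3  (cmp 7,3)
JNZ start: taken
ADD R3, 4 → R3=2+4=6
AND R0, 255 → R0=6&255=6
MOD R3, 4 → R3=6%4=2
SUB R5, 1 → R5=7-1=6
CMP R5, 3  (cmp 6,3)
JNZ start: taken
ADD R3, 4 → R3=2+4=6
AND R0, 255 → R0=6&255=6
MOD R3, 4 → R3=6%4=2
SUB R5, 1 → R5=6-1=5
CMP R5, 3  (cmp 5,3)
JNZ start: taken
ADD R3, 4 → R3=2+4=6
AND R0, 255 → R0=6&255=6
MOD R3, 4 → R3=6%4=2
SUB R5, 1 → R5=5-1=4
CMP R5, 3  (cmp 4,3)
JNZ start: taken
ADD R3, 4 → R3=2+4=6
AND R0, 255 → R0=6&255=6
MOD R3, 4 → R3=6%4=2
SUB R5, 1 → R5=4-1=3
CMP R5, 3  (cmp 3,3)
JNZ start: not taken
SUB R3, 20 → R3=2-20=-18
halt.
Total executed instructions: 35.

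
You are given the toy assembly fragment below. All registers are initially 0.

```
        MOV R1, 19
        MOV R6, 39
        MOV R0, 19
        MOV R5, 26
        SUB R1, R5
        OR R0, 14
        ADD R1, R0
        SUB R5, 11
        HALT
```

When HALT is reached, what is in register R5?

15

MOV R1, 19 → R1=19
MOV R6, 39 → R6=39
MOV R0, 19 → R0=19
MOV R5, 26 → R5=26
SUB R1, R5 → R1=19-26=-7
OR R0, 14 → R0=19|14=31
ADD R1, R0 → R1=(-7)+31=24
SUB R5, 11 → R5=26-11=15
halt.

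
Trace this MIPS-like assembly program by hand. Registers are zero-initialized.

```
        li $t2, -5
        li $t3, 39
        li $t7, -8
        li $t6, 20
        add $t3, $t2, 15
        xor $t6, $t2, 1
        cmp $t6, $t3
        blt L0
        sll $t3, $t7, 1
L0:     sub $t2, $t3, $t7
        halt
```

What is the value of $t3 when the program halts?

10

after li $t2, -5: $t2=-5
after li $t3, 39: $t3=39
after li $t7, -8: $t7=-8
after li $t6, 20: $t6=20
after add $t3, $t2, 15: $t3=(-5)+15=10
after xor $t6, $t2, 1: $t6=(-5)^1=-6
cmp $t6, $t3  (cmp -6,10)
blt L0: taken
after sub $t2, $t3, $t7: $t2=10-(-8)=18
halt.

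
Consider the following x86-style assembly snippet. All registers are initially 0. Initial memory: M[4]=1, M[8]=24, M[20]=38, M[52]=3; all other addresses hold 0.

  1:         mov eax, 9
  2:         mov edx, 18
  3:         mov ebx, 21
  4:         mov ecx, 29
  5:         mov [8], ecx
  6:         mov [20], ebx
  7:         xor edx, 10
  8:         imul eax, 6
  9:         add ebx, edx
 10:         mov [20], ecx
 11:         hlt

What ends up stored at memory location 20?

29

mov eax, 9 → eax=9
mov edx, 18 → edx=18
mov ebx, 21 → ebx=21
mov ecx, 29 → ecx=29
mov [8], ecx → M[8]=29
mov [20], ebx → M[20]=21
xor edx, 10 → edx=18^10=24
imul eax, 6 → eax=9*6=54
add ebx, edx → ebx=21+24=45
mov [20], ecx → M[20]=29
halt.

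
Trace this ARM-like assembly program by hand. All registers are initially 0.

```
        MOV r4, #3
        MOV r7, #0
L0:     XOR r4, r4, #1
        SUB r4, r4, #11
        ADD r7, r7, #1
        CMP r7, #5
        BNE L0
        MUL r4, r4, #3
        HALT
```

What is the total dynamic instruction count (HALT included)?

r4=3
r7=0
r4=3^1=2
r4=2-11=-9
r7=0+1=1
CMP r7, #5  (cmp 1,5)
BNE L0: taken
r4=(-9)^1=-10
r4=(-10)-11=-21
r7=1+1=2
CMP r7, #5  (cmp 2,5)
BNE L0: taken
r4=(-21)^1=-22
r4=(-22)-11=-33
r7=2+1=3
CMP r7, #5  (cmp 3,5)
BNE L0: taken
r4=(-33)^1=-34
r4=(-34)-11=-45
r7=3+1=4
CMP r7, #5  (cmp 4,5)
BNE L0: taken
r4=(-45)^1=-46
r4=(-46)-11=-57
r7=4+1=5
CMP r7, #5  (cmp 5,5)
BNE L0: not taken
r4=(-57)*3=-171
halt.
Total executed instructions: 29.

29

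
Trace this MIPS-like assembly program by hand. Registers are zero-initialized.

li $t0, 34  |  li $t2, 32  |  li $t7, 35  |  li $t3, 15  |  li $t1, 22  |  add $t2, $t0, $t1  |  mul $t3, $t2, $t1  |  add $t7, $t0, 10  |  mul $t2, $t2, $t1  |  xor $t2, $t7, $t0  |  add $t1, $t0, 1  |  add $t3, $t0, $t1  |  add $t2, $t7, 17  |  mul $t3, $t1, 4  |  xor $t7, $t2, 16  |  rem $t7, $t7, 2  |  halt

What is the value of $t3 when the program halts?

140

li $t0, 34 → $t0=34
li $t2, 32 → $t2=32
li $t7, 35 → $t7=35
li $t3, 15 → $t3=15
li $t1, 22 → $t1=22
add $t2, $t0, $t1 → $t2=34+22=56
mul $t3, $t2, $t1 → $t3=56*22=1232
add $t7, $t0, 10 → $t7=34+10=44
mul $t2, $t2, $t1 → $t2=56*22=1232
xor $t2, $t7, $t0 → $t2=44^34=14
add $t1, $t0, 1 → $t1=34+1=35
add $t3, $t0, $t1 → $t3=34+35=69
add $t2, $t7, 17 → $t2=44+17=61
mul $t3, $t1, 4 → $t3=35*4=140
xor $t7, $t2, 16 → $t7=61^16=45
rem $t7, $t7, 2 → $t7=45%2=1
halt.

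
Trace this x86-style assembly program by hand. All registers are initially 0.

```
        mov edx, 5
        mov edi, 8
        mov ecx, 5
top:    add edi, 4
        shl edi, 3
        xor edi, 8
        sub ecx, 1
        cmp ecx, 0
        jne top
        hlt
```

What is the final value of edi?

edx=5
edi=8
ecx=5
edi=8+4=12
edi=12<<3=96
edi=96^8=104
ecx=5-1=4
cmp ecx, 0  (cmp 4,0)
jne top: taken
edi=104+4=108
edi=108<<3=864
edi=864^8=872
ecx=4-1=3
cmp ecx, 0  (cmp 3,0)
jne top: taken
edi=872+4=876
edi=876<<3=7008
edi=7008^8=7016
ecx=3-1=2
cmp ecx, 0  (cmp 2,0)
jne top: taken
edi=7016+4=7020
edi=7020<<3=56160
edi=56160^8=56168
ecx=2-1=1
cmp ecx, 0  (cmp 1,0)
jne top: taken
edi=56168+4=56172
edi=56172<<3=449376
edi=449376^8=449384
ecx=1-1=0
cmp ecx, 0  (cmp 0,0)
jne top: not taken
halt.

449384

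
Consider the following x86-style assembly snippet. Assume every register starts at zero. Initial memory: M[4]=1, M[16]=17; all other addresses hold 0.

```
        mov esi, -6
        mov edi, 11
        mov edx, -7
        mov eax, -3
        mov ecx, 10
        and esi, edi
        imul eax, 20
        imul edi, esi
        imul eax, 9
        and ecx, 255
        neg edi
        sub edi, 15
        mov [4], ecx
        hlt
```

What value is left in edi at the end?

-125

esi=-6
edi=11
edx=-7
eax=-3
ecx=10
esi=(-6)&11=10
eax=(-3)*20=-60
edi=11*10=110
eax=(-60)*9=-540
ecx=10&255=10
edi=-(110)=-110
edi=(-110)-15=-125
mov [4], ecx → M[4]=10
halt.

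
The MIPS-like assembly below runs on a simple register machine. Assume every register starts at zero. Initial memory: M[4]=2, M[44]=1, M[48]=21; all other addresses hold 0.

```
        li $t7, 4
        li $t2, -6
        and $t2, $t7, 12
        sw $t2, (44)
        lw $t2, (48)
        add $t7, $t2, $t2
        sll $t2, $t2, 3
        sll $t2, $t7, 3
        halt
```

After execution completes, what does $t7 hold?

42

after li $t7, 4: $t7=4
after li $t2, -6: $t2=-6
after and $t2, $t7, 12: $t2=4&12=4
sw $t2, (44) → M[44]=4
after lw $t2, (48): $t2=M[48]=21
after add $t7, $t2, $t2: $t7=21+21=42
after sll $t2, $t2, 3: $t2=21<<3=168
after sll $t2, $t7, 3: $t2=42<<3=336
halt.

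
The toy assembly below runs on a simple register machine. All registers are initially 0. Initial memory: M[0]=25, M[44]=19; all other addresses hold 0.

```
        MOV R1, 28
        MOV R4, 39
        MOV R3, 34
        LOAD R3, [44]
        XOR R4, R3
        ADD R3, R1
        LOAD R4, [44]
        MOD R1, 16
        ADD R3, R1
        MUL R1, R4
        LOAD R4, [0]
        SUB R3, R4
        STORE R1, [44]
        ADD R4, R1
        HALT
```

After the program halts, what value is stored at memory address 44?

228

MOV R1, 28 → R1=28
MOV R4, 39 → R4=39
MOV R3, 34 → R3=34
LOAD R3, [44] → R3=M[44]=19
XOR R4, R3 → R4=39^19=52
ADD R3, R1 → R3=19+28=47
LOAD R4, [44] → R4=M[44]=19
MOD R1, 16 → R1=28%16=12
ADD R3, R1 → R3=47+12=59
MUL R1, R4 → R1=12*19=228
LOAD R4, [0] → R4=M[0]=25
SUB R3, R4 → R3=59-25=34
STORE R1, [44] → M[44]=228
ADD R4, R1 → R4=25+228=253
halt.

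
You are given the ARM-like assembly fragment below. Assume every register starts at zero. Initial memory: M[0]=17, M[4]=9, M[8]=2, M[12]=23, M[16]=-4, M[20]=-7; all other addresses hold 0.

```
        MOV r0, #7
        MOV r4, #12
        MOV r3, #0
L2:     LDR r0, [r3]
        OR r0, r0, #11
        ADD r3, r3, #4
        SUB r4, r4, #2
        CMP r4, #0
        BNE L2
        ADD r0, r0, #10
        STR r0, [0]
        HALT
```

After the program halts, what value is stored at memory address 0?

5

r0=7
r4=12
r3=0
r0=M[0]=17
r0=17|11=27
r3=0+4=4
r4=12-2=10
CMP r4, #0  (cmp 10,0)
BNE L2: taken
r0=M[4]=9
r0=9|11=11
r3=4+4=8
r4=10-2=8
CMP r4, #0  (cmp 8,0)
BNE L2: taken
r0=M[8]=2
r0=2|11=11
r3=8+4=12
r4=8-2=6
CMP r4, #0  (cmp 6,0)
BNE L2: taken
r0=M[12]=23
r0=23|11=31
r3=12+4=16
r4=6-2=4
CMP r4, #0  (cmp 4,0)
BNE L2: taken
r0=M[16]=-4
r0=(-4)|11=-1
r3=16+4=20
r4=4-2=2
CMP r4, #0  (cmp 2,0)
BNE L2: taken
r0=M[20]=-7
r0=(-7)|11=-5
r3=20+4=24
r4=2-2=0
CMP r4, #0  (cmp 0,0)
BNE L2: not taken
r0=(-5)+10=5
STR r0, [0] → M[0]=5
halt.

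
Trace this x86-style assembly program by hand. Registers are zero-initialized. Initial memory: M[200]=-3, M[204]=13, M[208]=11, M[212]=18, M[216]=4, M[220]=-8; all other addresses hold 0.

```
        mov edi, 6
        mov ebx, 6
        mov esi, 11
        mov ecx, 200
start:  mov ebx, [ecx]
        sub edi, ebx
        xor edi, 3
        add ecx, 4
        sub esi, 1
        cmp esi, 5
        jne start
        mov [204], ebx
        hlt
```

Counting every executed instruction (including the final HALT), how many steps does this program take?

48

mov edi, 6 → edi=6
mov ebx, 6 → ebx=6
mov esi, 11 → esi=11
mov ecx, 200 → ecx=200
mov ebx, [ecx] → ebx=M[200]=-3
sub edi, ebx → edi=6-(-3)=9
xor edi, 3 → edi=9^3=10
add ecx, 4 → ecx=200+4=204
sub esi, 1 → esi=11-1=10
cmp esi, 5  (cmp 10,5)
jne start: taken
mov ebx, [ecx] → ebx=M[204]=13
sub edi, ebx → edi=10-13=-3
xor edi, 3 → edi=(-3)^3=-2
add ecx, 4 → ecx=204+4=208
sub esi, 1 → esi=10-1=9
cmp esi, 5  (cmp 9,5)
jne start: taken
mov ebx, [ecx] → ebx=M[208]=11
sub edi, ebx → edi=(-2)-11=-13
xor edi, 3 → edi=(-13)^3=-16
add ecx, 4 → ecx=208+4=212
sub esi, 1 → esi=9-1=8
cmp esi, 5  (cmp 8,5)
jne start: taken
mov ebx, [ecx] → ebx=M[212]=18
sub edi, ebx → edi=(-16)-18=-34
xor edi, 3 → edi=(-34)^3=-35
add ecx, 4 → ecx=212+4=216
sub esi, 1 → esi=8-1=7
cmp esi, 5  (cmp 7,5)
jne start: taken
mov ebx, [ecx] → ebx=M[216]=4
sub edi, ebx → edi=(-35)-4=-39
xor edi, 3 → edi=(-39)^3=-38
add ecx, 4 → ecx=216+4=220
sub esi, 1 → esi=7-1=6
cmp esi, 5  (cmp 6,5)
jne start: taken
mov ebx, [ecx] → ebx=M[220]=-8
sub edi, ebx → edi=(-38)-(-8)=-30
xor edi, 3 → edi=(-30)^3=-31
add ecx, 4 → ecx=220+4=224
sub esi, 1 → esi=6-1=5
cmp esi, 5  (cmp 5,5)
jne start: not taken
mov [204], ebx → M[204]=-8
halt.
Total executed instructions: 48.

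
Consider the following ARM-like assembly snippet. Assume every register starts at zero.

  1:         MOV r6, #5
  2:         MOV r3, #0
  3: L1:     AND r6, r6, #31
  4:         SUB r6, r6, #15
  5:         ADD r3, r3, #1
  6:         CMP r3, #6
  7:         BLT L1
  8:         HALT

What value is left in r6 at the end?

11

r6=5
r3=0
r6=5&31=5
r6=5-15=-10
r3=0+1=1
CMP r3, #6  (cmp 1,6)
BLT L1: taken
r6=(-10)&31=22
r6=22-15=7
r3=1+1=2
CMP r3, #6  (cmp 2,6)
BLT L1: taken
r6=7&31=7
r6=7-15=-8
r3=2+1=3
CMP r3, #6  (cmp 3,6)
BLT L1: taken
r6=(-8)&31=24
r6=24-15=9
r3=3+1=4
CMP r3, #6  (cmp 4,6)
BLT L1: taken
r6=9&31=9
r6=9-15=-6
r3=4+1=5
CMP r3, #6  (cmp 5,6)
BLT L1: taken
r6=(-6)&31=26
r6=26-15=11
r3=5+1=6
CMP r3, #6  (cmp 6,6)
BLT L1: not taken
halt.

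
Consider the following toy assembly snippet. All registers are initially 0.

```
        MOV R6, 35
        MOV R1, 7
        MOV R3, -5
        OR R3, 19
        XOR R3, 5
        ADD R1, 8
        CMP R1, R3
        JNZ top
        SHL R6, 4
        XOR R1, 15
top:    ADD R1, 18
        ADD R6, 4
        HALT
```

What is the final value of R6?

after MOV R6, 35: R6=35
after MOV R1, 7: R1=7
after MOV R3, -5: R3=-5
after OR R3, 19: R3=(-5)|19=-5
after XOR R3, 5: R3=(-5)^5=-2
after ADD R1, 8: R1=7+8=15
CMP R1, R3  (cmp 15,-2)
JNZ top: taken
after ADD R1, 18: R1=15+18=33
after ADD R6, 4: R6=35+4=39
halt.

39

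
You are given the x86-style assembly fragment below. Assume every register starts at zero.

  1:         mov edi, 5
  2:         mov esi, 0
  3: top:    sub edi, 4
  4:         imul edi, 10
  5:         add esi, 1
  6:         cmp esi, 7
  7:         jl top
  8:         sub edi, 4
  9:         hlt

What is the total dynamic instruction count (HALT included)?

mov edi, 5 → edi=5
mov esi, 0 → esi=0
sub edi, 4 → edi=5-4=1
imul edi, 10 → edi=1*10=10
add esi, 1 → esi=0+1=1
cmp esi, 7  (cmp 1,7)
jl top: taken
sub edi, 4 → edi=10-4=6
imul edi, 10 → edi=6*10=60
add esi, 1 → esi=1+1=2
cmp esi, 7  (cmp 2,7)
jl top: taken
sub edi, 4 → edi=60-4=56
imul edi, 10 → edi=56*10=560
add esi, 1 → esi=2+1=3
cmp esi, 7  (cmp 3,7)
jl top: taken
sub edi, 4 → edi=560-4=556
imul edi, 10 → edi=556*10=5560
add esi, 1 → esi=3+1=4
cmp esi, 7  (cmp 4,7)
jl top: taken
sub edi, 4 → edi=5560-4=5556
imul edi, 10 → edi=5556*10=55560
add esi, 1 → esi=4+1=5
cmp esi, 7  (cmp 5,7)
jl top: taken
sub edi, 4 → edi=55560-4=55556
imul edi, 10 → edi=55556*10=555560
add esi, 1 → esi=5+1=6
cmp esi, 7  (cmp 6,7)
jl top: taken
sub edi, 4 → edi=555560-4=555556
imul edi, 10 → edi=555556*10=5555560
add esi, 1 → esi=6+1=7
cmp esi, 7  (cmp 7,7)
jl top: not taken
sub edi, 4 → edi=5555560-4=5555556
halt.
Total executed instructions: 39.

39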